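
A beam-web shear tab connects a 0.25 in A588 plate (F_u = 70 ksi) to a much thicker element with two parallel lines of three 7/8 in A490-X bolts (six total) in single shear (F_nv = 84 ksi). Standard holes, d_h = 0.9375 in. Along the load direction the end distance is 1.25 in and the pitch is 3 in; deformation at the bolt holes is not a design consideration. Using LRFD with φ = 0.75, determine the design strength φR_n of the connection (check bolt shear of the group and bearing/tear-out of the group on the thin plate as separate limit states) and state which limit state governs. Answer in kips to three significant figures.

Bolt shear: A_b = π·0.875²/4 = 0.6013 in²; R_n = 84 × 0.6013 × 6 × 1 = 303.1 kips → 0.75 × 303.1 = 227 kips.
Bearing (1.5 l_c t F_u ≤ 3.0 d t F_u): upper limit = 3.0·0.875·0.25·70 = 45.94 kips.
  Edge l_c = 1.25 − 0.9375/2 = 0.7812 → r_n = 20.51 kips; interior l_c = 3 − 0.9375 = 2.062 → r_n = 45.94 kips.
  R_n,bearing = 2·20.51 + 4·45.94 = 224.8 kips → 0.75 × 224.8 = 169 kips.
Bearing governs: 169 kips.

169 kips (bearing governs)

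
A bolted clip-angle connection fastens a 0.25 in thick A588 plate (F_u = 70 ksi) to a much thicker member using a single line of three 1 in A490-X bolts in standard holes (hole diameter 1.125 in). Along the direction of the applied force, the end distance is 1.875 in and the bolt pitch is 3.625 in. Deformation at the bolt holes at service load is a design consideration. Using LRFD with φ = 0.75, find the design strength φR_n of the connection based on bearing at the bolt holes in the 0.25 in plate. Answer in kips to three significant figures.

Per bolt r_n = 1.2 l_c t F_u ≤ 2.4 d t F_u; upper limit = 2.4 × 1 × 0.25 × 70 = 42 kips.
Edge bolt: l_c = 1.875 − 1.125/2 = 1.312 in → 1.2 × 1.312 × 0.25 × 70 = 27.56 → r_n = 27.56 kips.
Interior bolts: l_c = 3.625 − 1.125 = 2.5 in → 1.2 × 2.5 × 0.25 × 70 = 52.5 → r_n = 42 kips.
R_n = 1 × 27.56 + 2 × 42 = 111.6 kips.
Design strength φR_n = 0.75 × 111.6 = 83.7 kips.

83.7 kips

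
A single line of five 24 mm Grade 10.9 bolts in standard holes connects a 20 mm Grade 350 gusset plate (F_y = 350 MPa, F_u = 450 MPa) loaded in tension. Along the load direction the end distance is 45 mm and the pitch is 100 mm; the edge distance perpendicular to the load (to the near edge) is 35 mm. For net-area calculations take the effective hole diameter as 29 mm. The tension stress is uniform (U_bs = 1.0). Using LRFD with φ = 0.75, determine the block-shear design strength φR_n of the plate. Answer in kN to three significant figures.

1410 kN

Shear plane L_v = 45 + 4·100 = 445 mm; A_gv = 445 × 20 = 8900 mm².
A_nv = (445 − 4.5·29) × 20 = 6290 mm².
A_nt = (35 − 0.5·29) × 20 = 410 mm².
0.6 F_u A_nv = 1698 kN; 0.6 F_y A_gv = 1869 kN → shear rupture governs the shear term.
R_n = 1698 + 1.0 × 450 × 410 / 1000 = 1883 kN.
Design strength φR_n = 0.75 × 1883 = 1410 kN.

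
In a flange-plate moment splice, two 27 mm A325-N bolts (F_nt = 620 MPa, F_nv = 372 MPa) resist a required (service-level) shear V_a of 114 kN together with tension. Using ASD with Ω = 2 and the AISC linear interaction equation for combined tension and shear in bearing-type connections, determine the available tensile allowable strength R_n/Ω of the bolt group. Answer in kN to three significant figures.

271 kN

A_b = π·27²/4 = 572.6 mm²; f_rv = 114 × 1000 / (2 × 572.6) = 99.55 MPa.
F'_nt = 1.3 F_nt − (Ω F_nt / F_nv) f_rv = 1.3·620 − (2·620/372)·99.55 = 474.2 MPa, capped at F_nt → F'_nt = 474.2 MPa.
R_n = F'_nt · A_b · n = 474.2 × 572.6 × 2 / 1000 = 543 kN.
Allowable strength R_n/Ω = 543 / 2 = 271 kN.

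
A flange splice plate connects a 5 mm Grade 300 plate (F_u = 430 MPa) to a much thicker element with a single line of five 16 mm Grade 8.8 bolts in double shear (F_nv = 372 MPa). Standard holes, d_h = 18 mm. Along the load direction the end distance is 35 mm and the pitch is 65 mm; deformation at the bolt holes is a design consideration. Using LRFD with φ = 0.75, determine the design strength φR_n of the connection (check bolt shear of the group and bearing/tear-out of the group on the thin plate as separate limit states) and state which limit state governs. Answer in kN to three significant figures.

Bolt shear: A_b = π·16²/4 = 201.1 mm²; R_n = 372 × 201.1 × 5 × 2 / 1000 = 748 kN → 0.75 × 748 = 561 kN.
Bearing (1.2 l_c t F_u ≤ 2.4 d t F_u): upper limit = 2.4·16·5·430 / 1000 = 82.56 kN.
  Edge l_c = 35 − 18/2 = 26 → r_n = 67.08 kN; interior l_c = 65 − 18 = 47 → r_n = 82.56 kN.
  R_n,bearing = 1·67.08 + 4·82.56 = 397.3 kN → 0.75 × 397.3 = 298 kN.
Bearing governs: 298 kN.

298 kN (bearing governs)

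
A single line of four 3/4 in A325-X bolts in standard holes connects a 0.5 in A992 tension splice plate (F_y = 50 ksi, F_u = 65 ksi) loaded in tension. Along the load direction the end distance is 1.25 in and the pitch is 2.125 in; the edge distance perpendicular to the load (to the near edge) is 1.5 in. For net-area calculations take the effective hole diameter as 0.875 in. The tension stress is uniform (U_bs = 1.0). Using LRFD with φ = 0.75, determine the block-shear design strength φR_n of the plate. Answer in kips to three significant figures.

Shear plane L_v = 1.25 + 3·2.125 = 7.625 in; A_gv = 7.625 × 0.5 = 3.812 in².
A_nv = (7.625 − 3.5·0.875) × 0.5 = 2.281 in².
A_nt = (1.5 − 0.5·0.875) × 0.5 = 0.5312 in².
0.6 F_u A_nv = 88.97 kips; 0.6 F_y A_gv = 114.4 kips → shear rupture governs the shear term.
R_n = 88.97 + 1.0 × 65 × 0.5312 = 123.5 kips.
Design strength φR_n = 0.75 × 123.5 = 92.6 kips.

92.6 kips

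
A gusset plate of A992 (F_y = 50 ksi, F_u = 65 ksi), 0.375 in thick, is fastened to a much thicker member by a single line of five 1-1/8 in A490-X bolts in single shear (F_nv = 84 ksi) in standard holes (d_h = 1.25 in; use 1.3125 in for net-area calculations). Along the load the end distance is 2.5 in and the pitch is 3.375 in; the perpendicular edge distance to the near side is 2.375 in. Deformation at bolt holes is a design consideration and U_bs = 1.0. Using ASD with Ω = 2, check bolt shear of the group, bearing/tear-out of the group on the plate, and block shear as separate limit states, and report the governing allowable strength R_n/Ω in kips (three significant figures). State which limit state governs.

Bolt shear: A_b = π·1.125²/4 = 0.994 in²; R_n = 84 × 0.994 × 5 × 1 = 417.5 kips → 417.5 / 2 = 209 kips.
Bearing: edge l_c = 1.875, r_n = 54.84 kips; interior l_c = 2.125, r_n = 62.16 kips; R_n = 54.84 + 4·62.16 = 303.5 kips → 152 kips.
Block shear: A_gv = 6, A_nv = 3.785, A_nt = 0.6445 in²; R_n = min(0.6F_uA_nv, 0.6F_yA_gv) + U_bs·F_u·A_nt = 189.5 kips → 94.8 kips.
Block shear governs: 94.8 kips.

94.8 kips (block shear governs)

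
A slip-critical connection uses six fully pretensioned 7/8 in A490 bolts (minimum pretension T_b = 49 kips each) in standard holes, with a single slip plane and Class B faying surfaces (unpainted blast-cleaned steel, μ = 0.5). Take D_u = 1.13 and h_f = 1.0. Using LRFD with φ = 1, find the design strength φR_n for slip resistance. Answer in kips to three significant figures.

R_n = μ · D_u · h_f · T_b · n_s · n_b = 0.5 × 1.13 × 1.0 × 49 × 1 × 6 = 166.1 kips.
Design strength φR_n = 1 × 166.1 = 166 kips.

166 kips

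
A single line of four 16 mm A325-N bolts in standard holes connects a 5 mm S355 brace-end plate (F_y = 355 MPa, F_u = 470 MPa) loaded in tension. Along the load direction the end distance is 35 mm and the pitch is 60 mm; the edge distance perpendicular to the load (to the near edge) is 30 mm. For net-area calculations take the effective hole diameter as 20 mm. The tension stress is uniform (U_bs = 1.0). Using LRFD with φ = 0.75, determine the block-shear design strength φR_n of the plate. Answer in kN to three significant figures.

189 kN

Shear plane L_v = 35 + 3·60 = 215 mm; A_gv = 215 × 5 = 1075 mm².
A_nv = (215 − 3.5·20) × 5 = 725 mm².
A_nt = (30 − 0.5·20) × 5 = 100 mm².
0.6 F_u A_nv = 204.5 kN; 0.6 F_y A_gv = 229 kN → shear rupture governs the shear term.
R_n = 204.5 + 1.0 × 470 × 100 / 1000 = 251.5 kN.
Design strength φR_n = 0.75 × 251.5 = 189 kN.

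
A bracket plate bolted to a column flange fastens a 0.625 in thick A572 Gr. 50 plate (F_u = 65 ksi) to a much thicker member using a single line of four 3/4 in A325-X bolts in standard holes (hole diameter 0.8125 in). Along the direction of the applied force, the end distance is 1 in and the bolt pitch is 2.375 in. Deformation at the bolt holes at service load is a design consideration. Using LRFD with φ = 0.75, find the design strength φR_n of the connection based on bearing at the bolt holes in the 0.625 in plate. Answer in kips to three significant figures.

Per bolt r_n = 1.2 l_c t F_u ≤ 2.4 d t F_u; upper limit = 2.4 × 0.75 × 0.625 × 65 = 73.12 kips.
Edge bolt: l_c = 1 − 0.8125/2 = 0.5938 in → 1.2 × 0.5938 × 0.625 × 65 = 28.95 → r_n = 28.95 kips.
Interior bolts: l_c = 2.375 − 0.8125 = 1.562 in → 1.2 × 1.562 × 0.625 × 65 = 76.17 → r_n = 73.12 kips.
R_n = 1 × 28.95 + 3 × 73.12 = 248.3 kips.
Design strength φR_n = 0.75 × 248.3 = 186 kips.

186 kips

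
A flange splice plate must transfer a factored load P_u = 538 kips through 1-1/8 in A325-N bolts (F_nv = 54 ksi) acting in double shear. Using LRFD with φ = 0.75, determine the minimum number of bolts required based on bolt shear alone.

A_b = π·1.125²/4 = 0.994 in².
Per-bolt design strength φR_n = 0.75 × 54 × 0.994 × 2 = 80.52 kips.
n ≥ 538 / 80.52 = 6.682 → use 7 bolts.

7 bolts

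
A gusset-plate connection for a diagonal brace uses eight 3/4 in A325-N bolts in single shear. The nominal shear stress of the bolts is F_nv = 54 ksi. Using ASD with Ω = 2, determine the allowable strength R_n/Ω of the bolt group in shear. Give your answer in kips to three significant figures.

A_b = π × 0.75² / 4 = 0.4418 in².
R_n = F_nv · A_b · n · n_s = 54 × 0.4418 × 8 × 1 = 190.9 kips.
Allowable strength R_n/Ω = 190.9 / 2 = 95.4 kips.

95.4 kips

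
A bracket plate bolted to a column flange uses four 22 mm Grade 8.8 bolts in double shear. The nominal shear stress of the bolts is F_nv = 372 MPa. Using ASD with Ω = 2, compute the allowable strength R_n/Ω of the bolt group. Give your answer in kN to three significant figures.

566 kN

A_b = π × 22² / 4 = 380.1 mm².
R_n = F_nv · A_b · n · n_s = 372 × 380.1 × 4 × 2 / 1000 = 1131 kN.
Allowable strength R_n/Ω = 1131 / 2 = 566 kN.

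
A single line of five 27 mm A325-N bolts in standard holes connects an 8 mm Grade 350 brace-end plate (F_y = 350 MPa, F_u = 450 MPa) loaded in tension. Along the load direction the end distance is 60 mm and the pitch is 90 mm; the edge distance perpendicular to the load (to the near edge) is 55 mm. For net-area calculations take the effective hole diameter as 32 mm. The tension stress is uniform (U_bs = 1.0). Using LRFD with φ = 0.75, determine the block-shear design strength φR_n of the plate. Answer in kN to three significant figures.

Shear plane L_v = 60 + 4·90 = 420 mm; A_gv = 420 × 8 = 3360 mm².
A_nv = (420 − 4.5·32) × 8 = 2208 mm².
A_nt = (55 − 0.5·32) × 8 = 312 mm².
0.6 F_u A_nv = 596.2 kN; 0.6 F_y A_gv = 705.6 kN → shear rupture governs the shear term.
R_n = 596.2 + 1.0 × 450 × 312 / 1000 = 736.6 kN.
Design strength φR_n = 0.75 × 736.6 = 552 kN.

552 kN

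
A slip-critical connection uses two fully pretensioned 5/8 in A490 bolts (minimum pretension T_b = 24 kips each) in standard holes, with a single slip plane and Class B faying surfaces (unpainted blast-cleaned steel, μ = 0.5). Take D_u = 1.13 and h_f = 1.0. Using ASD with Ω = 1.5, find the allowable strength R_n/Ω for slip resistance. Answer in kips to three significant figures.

18.1 kips

R_n = μ · D_u · h_f · T_b · n_s · n_b = 0.5 × 1.13 × 1.0 × 24 × 1 × 2 = 27.12 kips.
Allowable strength R_n/Ω = 27.12 / 1.5 = 18.1 kips.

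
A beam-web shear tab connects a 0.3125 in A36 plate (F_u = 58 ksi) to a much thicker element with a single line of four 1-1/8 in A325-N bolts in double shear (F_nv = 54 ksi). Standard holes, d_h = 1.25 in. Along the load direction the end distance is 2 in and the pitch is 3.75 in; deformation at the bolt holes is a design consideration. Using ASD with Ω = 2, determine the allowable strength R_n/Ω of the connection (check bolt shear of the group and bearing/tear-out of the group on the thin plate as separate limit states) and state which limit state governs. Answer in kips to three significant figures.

Bolt shear: A_b = π·1.125²/4 = 0.994 in²; R_n = 54 × 0.994 × 4 × 2 = 429.4 kips → 429.4 / 2 = 215 kips.
Bearing (1.2 l_c t F_u ≤ 2.4 d t F_u): upper limit = 2.4·1.125·0.3125·58 = 48.94 kips.
  Edge l_c = 2 − 1.25/2 = 1.375 → r_n = 29.91 kips; interior l_c = 3.75 − 1.25 = 2.5 → r_n = 48.94 kips.
  R_n,bearing = 1·29.91 + 3·48.94 = 176.7 kips → 176.7 / 2 = 88.4 kips.
Bearing governs: 88.4 kips.

88.4 kips (bearing governs)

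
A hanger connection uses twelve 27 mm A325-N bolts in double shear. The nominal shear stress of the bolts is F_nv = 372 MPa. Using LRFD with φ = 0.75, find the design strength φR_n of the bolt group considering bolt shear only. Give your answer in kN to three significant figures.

3830 kN

A_b = π × 27² / 4 = 572.6 mm².
R_n = F_nv · A_b · n · n_s = 372 × 572.6 × 12 × 2 / 1000 = 5112 kN.
Design strength φR_n = 0.75 × 5112 = 3830 kN.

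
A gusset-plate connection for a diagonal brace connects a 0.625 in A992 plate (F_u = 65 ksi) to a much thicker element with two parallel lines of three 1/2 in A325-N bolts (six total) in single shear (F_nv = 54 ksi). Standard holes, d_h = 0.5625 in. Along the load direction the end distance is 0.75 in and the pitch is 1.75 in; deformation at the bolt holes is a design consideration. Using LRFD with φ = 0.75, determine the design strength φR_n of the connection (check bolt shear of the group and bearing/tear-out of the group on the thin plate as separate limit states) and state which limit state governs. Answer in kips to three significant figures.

Bolt shear: A_b = π·0.5²/4 = 0.1963 in²; R_n = 54 × 0.1963 × 6 × 1 = 63.62 kips → 0.75 × 63.62 = 47.7 kips.
Bearing (1.2 l_c t F_u ≤ 2.4 d t F_u): upper limit = 2.4·0.5·0.625·65 = 48.75 kips.
  Edge l_c = 0.75 − 0.5625/2 = 0.4688 → r_n = 22.85 kips; interior l_c = 1.75 − 0.5625 = 1.188 → r_n = 48.75 kips.
  R_n,bearing = 2·22.85 + 4·48.75 = 240.7 kips → 0.75 × 240.7 = 181 kips.
Bolt shear governs: 47.7 kips.

47.7 kips (bolt shear governs)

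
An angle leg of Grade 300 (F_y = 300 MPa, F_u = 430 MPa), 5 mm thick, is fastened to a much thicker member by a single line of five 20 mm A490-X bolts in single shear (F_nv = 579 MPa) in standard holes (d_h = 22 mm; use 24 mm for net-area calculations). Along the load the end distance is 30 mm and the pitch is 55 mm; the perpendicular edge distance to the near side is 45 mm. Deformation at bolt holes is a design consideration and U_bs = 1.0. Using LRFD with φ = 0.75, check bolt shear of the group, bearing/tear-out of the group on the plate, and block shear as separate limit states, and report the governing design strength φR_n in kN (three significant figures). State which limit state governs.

191 kN (block shear governs)

Bolt shear: A_b = π·20²/4 = 314.2 mm²; R_n = 579 × 314.2 × 5 × 1 / 1000 = 909.5 kN → 0.75 × 909.5 = 682 kN.
Bearing: edge l_c = 19, r_n = 49.02 kN; interior l_c = 33, r_n = 85.14 kN; R_n = 49.02 + 4·85.14 = 389.6 kN → 292 kN.
Block shear: A_gv = 1250, A_nv = 710, A_nt = 165 mm²; R_n = min(0.6F_uA_nv, 0.6F_yA_gv) + U_bs·F_u·A_nt = 254.1 kN → 191 kN.
Block shear governs: 191 kN.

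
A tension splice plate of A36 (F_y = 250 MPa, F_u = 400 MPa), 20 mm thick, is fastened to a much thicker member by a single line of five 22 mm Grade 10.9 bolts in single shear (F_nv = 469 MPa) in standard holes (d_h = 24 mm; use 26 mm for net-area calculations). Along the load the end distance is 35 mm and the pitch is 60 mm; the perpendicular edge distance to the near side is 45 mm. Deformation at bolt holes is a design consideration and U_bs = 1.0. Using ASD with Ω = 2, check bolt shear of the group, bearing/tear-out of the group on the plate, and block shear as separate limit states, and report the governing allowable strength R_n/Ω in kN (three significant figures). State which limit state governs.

Bolt shear: A_b = π·22²/4 = 380.1 mm²; R_n = 469 × 380.1 × 5 × 1 / 1000 = 891.4 kN → 891.4 / 2 = 446 kN.
Bearing: edge l_c = 23, r_n = 220.8 kN; interior l_c = 36, r_n = 345.6 kN; R_n = 220.8 + 4·345.6 = 1603 kN → 802 kN.
Block shear: A_gv = 5500, A_nv = 3160, A_nt = 640 mm²; R_n = min(0.6F_uA_nv, 0.6F_yA_gv) + U_bs·F_u·A_nt = 1014 kN → 507 kN.
Bolt shear governs: 446 kN.

446 kN (bolt shear governs)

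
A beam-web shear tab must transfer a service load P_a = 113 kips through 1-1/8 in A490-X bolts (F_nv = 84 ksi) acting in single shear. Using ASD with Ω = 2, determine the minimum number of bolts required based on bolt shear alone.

A_b = π·1.125²/4 = 0.994 in².
Per-bolt allowable strength R_n/Ω = 84 × 0.994 × 1 / 2 = 41.75 kips.
n ≥ 113 / 41.75 = 2.707 → use 3 bolts.

3 bolts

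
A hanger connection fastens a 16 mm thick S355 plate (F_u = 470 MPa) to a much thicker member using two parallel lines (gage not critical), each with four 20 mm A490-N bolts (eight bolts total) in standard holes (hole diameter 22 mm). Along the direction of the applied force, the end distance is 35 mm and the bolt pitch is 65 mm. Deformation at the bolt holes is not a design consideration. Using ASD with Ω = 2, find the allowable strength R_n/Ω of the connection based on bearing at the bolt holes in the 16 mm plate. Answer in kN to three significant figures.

Per bolt r_n = 1.5 l_c t F_u ≤ 3.0 d t F_u; upper limit = 3.0 × 20 × 16 × 470 / 1000 = 451.2 kN.
Edge bolt: l_c = 35 − 22/2 = 24 mm → 1.5 × 24 × 16 × 470 / 1000 = 270.7 → r_n = 270.7 kN.
Interior bolts: l_c = 65 − 22 = 43 mm → 1.5 × 43 × 16 × 470 / 1000 = 485 → r_n = 451.2 kN.
R_n = 2 × 270.7 + 6 × 451.2 = 3249 kN.
Allowable strength R_n/Ω = 3249 / 2 = 1620 kN.

1620 kN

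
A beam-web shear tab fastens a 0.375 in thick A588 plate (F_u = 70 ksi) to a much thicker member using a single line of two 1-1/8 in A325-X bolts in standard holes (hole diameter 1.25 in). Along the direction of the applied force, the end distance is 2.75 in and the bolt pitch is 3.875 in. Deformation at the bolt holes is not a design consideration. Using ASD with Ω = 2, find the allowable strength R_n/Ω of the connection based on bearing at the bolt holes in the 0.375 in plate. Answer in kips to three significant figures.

Per bolt r_n = 1.5 l_c t F_u ≤ 3.0 d t F_u; upper limit = 3.0 × 1.125 × 0.375 × 70 = 88.59 kips.
Edge bolt: l_c = 2.75 − 1.25/2 = 2.125 in → 1.5 × 2.125 × 0.375 × 70 = 83.67 → r_n = 83.67 kips.
Interior bolts: l_c = 3.875 − 1.25 = 2.625 in → 1.5 × 2.625 × 0.375 × 70 = 103.4 → r_n = 88.59 kips.
R_n = 1 × 83.67 + 1 × 88.59 = 172.3 kips.
Allowable strength R_n/Ω = 172.3 / 2 = 86.1 kips.

86.1 kips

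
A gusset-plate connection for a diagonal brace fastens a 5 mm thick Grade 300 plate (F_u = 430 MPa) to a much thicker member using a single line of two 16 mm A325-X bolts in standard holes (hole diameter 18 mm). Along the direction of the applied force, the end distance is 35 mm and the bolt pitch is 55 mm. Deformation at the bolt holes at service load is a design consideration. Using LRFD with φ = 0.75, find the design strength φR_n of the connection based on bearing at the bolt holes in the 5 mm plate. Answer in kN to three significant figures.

Per bolt r_n = 1.2 l_c t F_u ≤ 2.4 d t F_u; upper limit = 2.4 × 16 × 5 × 430 / 1000 = 82.56 kN.
Edge bolt: l_c = 35 − 18/2 = 26 mm → 1.2 × 26 × 5 × 430 / 1000 = 67.08 → r_n = 67.08 kN.
Interior bolts: l_c = 55 − 18 = 37 mm → 1.2 × 37 × 5 × 430 / 1000 = 95.46 → r_n = 82.56 kN.
R_n = 1 × 67.08 + 1 × 82.56 = 149.6 kN.
Design strength φR_n = 0.75 × 149.6 = 112 kN.

112 kN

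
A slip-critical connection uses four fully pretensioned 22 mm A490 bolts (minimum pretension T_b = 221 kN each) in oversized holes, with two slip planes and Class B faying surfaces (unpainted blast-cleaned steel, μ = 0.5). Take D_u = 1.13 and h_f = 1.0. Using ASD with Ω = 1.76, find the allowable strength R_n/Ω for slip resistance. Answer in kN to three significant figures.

568 kN

R_n = μ · D_u · h_f · T_b · n_s · n_b = 0.5 × 1.13 × 1.0 × 221 × 2 × 4 = 998.9 kN.
Allowable strength R_n/Ω = 998.9 / 1.76 = 568 kN.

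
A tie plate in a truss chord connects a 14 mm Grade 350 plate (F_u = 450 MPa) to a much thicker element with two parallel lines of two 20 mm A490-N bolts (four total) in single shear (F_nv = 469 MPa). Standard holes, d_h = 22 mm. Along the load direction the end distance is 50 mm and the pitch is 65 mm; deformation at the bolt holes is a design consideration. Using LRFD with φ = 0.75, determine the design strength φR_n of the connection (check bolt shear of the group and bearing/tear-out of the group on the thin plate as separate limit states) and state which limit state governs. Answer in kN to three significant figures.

Bolt shear: A_b = π·20²/4 = 314.2 mm²; R_n = 469 × 314.2 × 4 × 1 / 1000 = 589.4 kN → 0.75 × 589.4 = 442 kN.
Bearing (1.2 l_c t F_u ≤ 2.4 d t F_u): upper limit = 2.4·20·14·450 / 1000 = 302.4 kN.
  Edge l_c = 50 − 22/2 = 39 → r_n = 294.8 kN; interior l_c = 65 − 22 = 43 → r_n = 302.4 kN.
  R_n,bearing = 2·294.8 + 2·302.4 = 1194 kN → 0.75 × 1194 = 896 kN.
Bolt shear governs: 442 kN.

442 kN (bolt shear governs)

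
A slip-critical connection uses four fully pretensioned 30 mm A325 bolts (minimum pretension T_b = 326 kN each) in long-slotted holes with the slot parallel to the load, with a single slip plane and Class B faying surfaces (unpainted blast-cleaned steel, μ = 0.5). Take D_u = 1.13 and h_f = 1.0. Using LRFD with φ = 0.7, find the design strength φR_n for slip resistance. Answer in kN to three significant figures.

516 kN

R_n = μ · D_u · h_f · T_b · n_s · n_b = 0.5 × 1.13 × 1.0 × 326 × 1 × 4 = 736.8 kN.
Design strength φR_n = 0.7 × 736.8 = 516 kN.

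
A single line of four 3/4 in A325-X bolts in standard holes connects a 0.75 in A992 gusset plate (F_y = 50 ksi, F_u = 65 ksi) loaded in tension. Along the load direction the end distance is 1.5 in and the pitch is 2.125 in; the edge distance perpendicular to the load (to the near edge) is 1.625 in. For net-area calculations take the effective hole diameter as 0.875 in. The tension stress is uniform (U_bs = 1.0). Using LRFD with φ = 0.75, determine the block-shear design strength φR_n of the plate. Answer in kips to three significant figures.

Shear plane L_v = 1.5 + 3·2.125 = 7.875 in; A_gv = 7.875 × 0.75 = 5.906 in².
A_nv = (7.875 − 3.5·0.875) × 0.75 = 3.609 in².
A_nt = (1.625 − 0.5·0.875) × 0.75 = 0.8906 in².
0.6 F_u A_nv = 140.8 kips; 0.6 F_y A_gv = 177.2 kips → shear rupture governs the shear term.
R_n = 140.8 + 1.0 × 65 × 0.8906 = 198.7 kips.
Design strength φR_n = 0.75 × 198.7 = 149 kips.

149 kips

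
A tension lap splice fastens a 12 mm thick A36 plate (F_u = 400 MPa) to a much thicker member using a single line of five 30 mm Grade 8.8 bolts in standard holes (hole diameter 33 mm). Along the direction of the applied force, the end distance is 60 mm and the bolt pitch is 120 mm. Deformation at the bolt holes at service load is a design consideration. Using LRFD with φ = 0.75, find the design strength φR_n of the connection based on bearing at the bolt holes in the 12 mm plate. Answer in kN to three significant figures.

1220 kN

Per bolt r_n = 1.2 l_c t F_u ≤ 2.4 d t F_u; upper limit = 2.4 × 30 × 12 × 400 / 1000 = 345.6 kN.
Edge bolt: l_c = 60 − 33/2 = 43.5 mm → 1.2 × 43.5 × 12 × 400 / 1000 = 250.6 → r_n = 250.6 kN.
Interior bolts: l_c = 120 − 33 = 87 mm → 1.2 × 87 × 12 × 400 / 1000 = 501.1 → r_n = 345.6 kN.
R_n = 1 × 250.6 + 4 × 345.6 = 1633 kN.
Design strength φR_n = 0.75 × 1633 = 1220 kN.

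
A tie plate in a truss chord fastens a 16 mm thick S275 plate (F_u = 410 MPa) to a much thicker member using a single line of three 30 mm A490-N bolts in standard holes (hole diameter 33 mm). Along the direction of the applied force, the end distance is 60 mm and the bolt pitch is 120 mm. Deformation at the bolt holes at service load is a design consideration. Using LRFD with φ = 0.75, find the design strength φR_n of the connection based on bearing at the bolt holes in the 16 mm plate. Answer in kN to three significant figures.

965 kN

Per bolt r_n = 1.2 l_c t F_u ≤ 2.4 d t F_u; upper limit = 2.4 × 30 × 16 × 410 / 1000 = 472.3 kN.
Edge bolt: l_c = 60 − 33/2 = 43.5 mm → 1.2 × 43.5 × 16 × 410 / 1000 = 342.4 → r_n = 342.4 kN.
Interior bolts: l_c = 120 − 33 = 87 mm → 1.2 × 87 × 16 × 410 / 1000 = 684.9 → r_n = 472.3 kN.
R_n = 1 × 342.4 + 2 × 472.3 = 1287 kN.
Design strength φR_n = 0.75 × 1287 = 965 kN.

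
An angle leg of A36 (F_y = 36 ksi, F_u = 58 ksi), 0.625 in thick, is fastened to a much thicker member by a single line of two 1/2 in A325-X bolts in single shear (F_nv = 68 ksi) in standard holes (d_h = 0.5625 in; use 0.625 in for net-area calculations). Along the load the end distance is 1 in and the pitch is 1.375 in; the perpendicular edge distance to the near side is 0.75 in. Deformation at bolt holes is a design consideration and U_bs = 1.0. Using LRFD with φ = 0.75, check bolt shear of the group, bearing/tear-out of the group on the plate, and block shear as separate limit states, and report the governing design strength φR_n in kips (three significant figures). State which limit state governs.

20 kips (bolt shear governs)

Bolt shear: A_b = π·0.5²/4 = 0.1963 in²; R_n = 68 × 0.1963 × 2 × 1 = 26.7 kips → 0.75 × 26.7 = 20 kips.
Bearing: edge l_c = 0.7188, r_n = 31.27 kips; interior l_c = 0.8125, r_n = 35.34 kips; R_n = 31.27 + 1·35.34 = 66.61 kips → 50 kips.
Block shear: A_gv = 1.484, A_nv = 0.8984, A_nt = 0.2734 in²; R_n = min(0.6F_uA_nv, 0.6F_yA_gv) + U_bs·F_u·A_nt = 47.12 kips → 35.3 kips.
Bolt shear governs: 20 kips.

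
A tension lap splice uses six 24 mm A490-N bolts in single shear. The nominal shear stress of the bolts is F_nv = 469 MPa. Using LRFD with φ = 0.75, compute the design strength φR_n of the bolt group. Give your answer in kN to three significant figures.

955 kN

A_b = π × 24² / 4 = 452.4 mm².
R_n = F_nv · A_b · n · n_s = 469 × 452.4 × 6 × 1 / 1000 = 1273 kN.
Design strength φR_n = 0.75 × 1273 = 955 kN.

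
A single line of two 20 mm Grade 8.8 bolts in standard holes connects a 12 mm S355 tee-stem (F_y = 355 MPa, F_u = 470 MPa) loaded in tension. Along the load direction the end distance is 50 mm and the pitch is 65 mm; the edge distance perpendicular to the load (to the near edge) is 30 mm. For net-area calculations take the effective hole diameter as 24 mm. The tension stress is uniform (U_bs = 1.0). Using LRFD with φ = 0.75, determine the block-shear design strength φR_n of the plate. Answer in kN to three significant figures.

277 kN

Shear plane L_v = 50 + 1·65 = 115 mm; A_gv = 115 × 12 = 1380 mm².
A_nv = (115 − 1.5·24) × 12 = 948 mm².
A_nt = (30 − 0.5·24) × 12 = 216 mm².
0.6 F_u A_nv = 267.3 kN; 0.6 F_y A_gv = 293.9 kN → shear rupture governs the shear term.
R_n = 267.3 + 1.0 × 470 × 216 / 1000 = 368.9 kN.
Design strength φR_n = 0.75 × 368.9 = 277 kN.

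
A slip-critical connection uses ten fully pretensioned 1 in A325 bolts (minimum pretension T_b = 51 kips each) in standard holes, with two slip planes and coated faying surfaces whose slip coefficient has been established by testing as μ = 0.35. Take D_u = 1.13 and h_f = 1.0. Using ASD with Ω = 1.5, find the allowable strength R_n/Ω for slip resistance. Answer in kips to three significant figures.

R_n = μ · D_u · h_f · T_b · n_s · n_b = 0.35 × 1.13 × 1.0 × 51 × 2 × 10 = 403.4 kips.
Allowable strength R_n/Ω = 403.4 / 1.5 = 269 kips.

269 kips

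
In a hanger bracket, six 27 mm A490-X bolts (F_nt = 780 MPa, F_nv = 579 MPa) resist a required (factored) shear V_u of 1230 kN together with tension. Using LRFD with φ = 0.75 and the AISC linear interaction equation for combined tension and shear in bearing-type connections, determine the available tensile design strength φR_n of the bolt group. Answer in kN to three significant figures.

A_b = π·27²/4 = 572.6 mm²; f_rv = 1230 × 1000 / (6 × 572.6) = 358 MPa.
F'_nt = 1.3 F_nt − (F_nt / φF_nv) f_rv = 1.3·780 − (780/(0.75·579))·358 = 370.9 MPa, capped at F_nt → F'_nt = 370.9 MPa.
R_n = F'_nt · A_b · n = 370.9 × 572.6 × 6 / 1000 = 1274 kN.
Design strength φR_n = 0.75 × 1274 = 956 kN.

956 kN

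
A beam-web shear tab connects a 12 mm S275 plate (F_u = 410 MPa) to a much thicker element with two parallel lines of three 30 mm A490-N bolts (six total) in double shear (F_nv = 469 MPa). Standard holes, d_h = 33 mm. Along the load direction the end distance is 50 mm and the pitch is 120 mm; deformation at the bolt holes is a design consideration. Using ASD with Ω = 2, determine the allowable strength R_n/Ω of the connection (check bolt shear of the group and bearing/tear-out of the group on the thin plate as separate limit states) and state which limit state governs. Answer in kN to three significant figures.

906 kN (bearing governs)

Bolt shear: A_b = π·30²/4 = 706.9 mm²; R_n = 469 × 706.9 × 6 × 2 / 1000 = 3978 kN → 3978 / 2 = 1990 kN.
Bearing (1.2 l_c t F_u ≤ 2.4 d t F_u): upper limit = 2.4·30·12·410 / 1000 = 354.2 kN.
  Edge l_c = 50 − 33/2 = 33.5 → r_n = 197.8 kN; interior l_c = 120 − 33 = 87 → r_n = 354.2 kN.
  R_n,bearing = 2·197.8 + 4·354.2 = 1813 kN → 1813 / 2 = 906 kN.
Bearing governs: 906 kN.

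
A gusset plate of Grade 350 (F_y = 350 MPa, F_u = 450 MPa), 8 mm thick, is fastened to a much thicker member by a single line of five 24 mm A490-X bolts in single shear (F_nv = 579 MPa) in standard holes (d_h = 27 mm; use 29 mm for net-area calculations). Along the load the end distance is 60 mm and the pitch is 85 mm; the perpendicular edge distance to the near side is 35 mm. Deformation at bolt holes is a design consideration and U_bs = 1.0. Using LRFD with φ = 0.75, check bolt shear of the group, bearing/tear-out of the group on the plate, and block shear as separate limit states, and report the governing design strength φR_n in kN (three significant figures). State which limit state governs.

492 kN (block shear governs)

Bolt shear: A_b = π·24²/4 = 452.4 mm²; R_n = 579 × 452.4 × 5 × 1 / 1000 = 1310 kN → 0.75 × 1310 = 982 kN.
Bearing: edge l_c = 46.5, r_n = 200.9 kN; interior l_c = 58, r_n = 207.4 kN; R_n = 200.9 + 4·207.4 = 1030 kN → 773 kN.
Block shear: A_gv = 3200, A_nv = 2156, A_nt = 164 mm²; R_n = min(0.6F_uA_nv, 0.6F_yA_gv) + U_bs·F_u·A_nt = 655.9 kN → 492 kN.
Block shear governs: 492 kN.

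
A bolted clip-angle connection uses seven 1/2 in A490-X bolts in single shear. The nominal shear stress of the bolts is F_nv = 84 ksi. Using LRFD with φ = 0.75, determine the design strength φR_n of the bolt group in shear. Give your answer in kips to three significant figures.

A_b = π × 0.5² / 4 = 0.1963 in².
R_n = F_nv · A_b · n · n_s = 84 × 0.1963 × 7 × 1 = 115.5 kips.
Design strength φR_n = 0.75 × 115.5 = 86.6 kips.

86.6 kips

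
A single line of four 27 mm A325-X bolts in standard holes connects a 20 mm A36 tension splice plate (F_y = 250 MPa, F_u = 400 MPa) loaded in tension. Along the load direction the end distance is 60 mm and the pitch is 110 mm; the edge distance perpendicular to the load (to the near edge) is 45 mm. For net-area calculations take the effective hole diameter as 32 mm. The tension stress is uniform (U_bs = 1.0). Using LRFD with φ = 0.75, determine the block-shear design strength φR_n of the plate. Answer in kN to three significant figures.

Shear plane L_v = 60 + 3·110 = 390 mm; A_gv = 390 × 20 = 7800 mm².
A_nv = (390 − 3.5·32) × 20 = 5560 mm².
A_nt = (45 − 0.5·32) × 20 = 580 mm².
0.6 F_u A_nv = 1334 kN; 0.6 F_y A_gv = 1170 kN → shear yielding governs the shear term.
R_n = 1170 + 1.0 × 400 × 580 / 1000 = 1402 kN.
Design strength φR_n = 0.75 × 1402 = 1050 kN.

1050 kN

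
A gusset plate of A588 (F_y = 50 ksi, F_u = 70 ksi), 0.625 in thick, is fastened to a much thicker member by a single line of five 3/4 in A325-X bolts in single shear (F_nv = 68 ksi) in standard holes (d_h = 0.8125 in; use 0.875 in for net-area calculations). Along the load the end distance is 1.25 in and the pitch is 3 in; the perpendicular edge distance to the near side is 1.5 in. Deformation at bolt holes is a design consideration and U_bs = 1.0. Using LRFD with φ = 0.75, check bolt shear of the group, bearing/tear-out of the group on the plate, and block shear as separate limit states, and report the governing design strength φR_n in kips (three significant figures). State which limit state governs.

Bolt shear: A_b = π·0.75²/4 = 0.4418 in²; R_n = 68 × 0.4418 × 5 × 1 = 150.2 kips → 0.75 × 150.2 = 113 kips.
Bearing: edge l_c = 0.8438, r_n = 44.3 kips; interior l_c = 2.188, r_n = 78.75 kips; R_n = 44.3 + 4·78.75 = 359.3 kips → 269 kips.
Block shear: A_gv = 8.281, A_nv = 5.82, A_nt = 0.6641 in²; R_n = min(0.6F_uA_nv, 0.6F_yA_gv) + U_bs·F_u·A_nt = 290.9 kips → 218 kips.
Bolt shear governs: 113 kips.

113 kips (bolt shear governs)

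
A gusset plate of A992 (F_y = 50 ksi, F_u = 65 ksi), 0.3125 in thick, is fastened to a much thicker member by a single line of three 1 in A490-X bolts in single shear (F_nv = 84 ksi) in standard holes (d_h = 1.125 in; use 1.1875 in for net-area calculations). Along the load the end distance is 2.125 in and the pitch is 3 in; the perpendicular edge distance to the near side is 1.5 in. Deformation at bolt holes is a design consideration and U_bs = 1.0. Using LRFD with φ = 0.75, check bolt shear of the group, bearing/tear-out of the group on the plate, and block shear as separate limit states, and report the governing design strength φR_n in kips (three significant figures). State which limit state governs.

60.9 kips (block shear governs)

Bolt shear: A_b = π·1²/4 = 0.7854 in²; R_n = 84 × 0.7854 × 3 × 1 = 197.9 kips → 0.75 × 197.9 = 148 kips.
Bearing: edge l_c = 1.562, r_n = 38.09 kips; interior l_c = 1.875, r_n = 45.7 kips; R_n = 38.09 + 2·45.7 = 129.5 kips → 97.1 kips.
Block shear: A_gv = 2.539, A_nv = 1.611, A_nt = 0.2832 in²; R_n = min(0.6F_uA_nv, 0.6F_yA_gv) + U_bs·F_u·A_nt = 81.25 kips → 60.9 kips.
Block shear governs: 60.9 kips.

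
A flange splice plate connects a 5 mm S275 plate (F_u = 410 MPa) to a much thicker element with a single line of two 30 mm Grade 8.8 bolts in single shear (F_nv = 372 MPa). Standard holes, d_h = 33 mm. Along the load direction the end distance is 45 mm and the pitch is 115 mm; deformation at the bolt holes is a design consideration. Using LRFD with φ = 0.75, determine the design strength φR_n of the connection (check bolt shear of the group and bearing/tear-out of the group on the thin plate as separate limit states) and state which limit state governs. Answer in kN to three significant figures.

Bolt shear: A_b = π·30²/4 = 706.9 mm²; R_n = 372 × 706.9 × 2 × 1 / 1000 = 525.9 kN → 0.75 × 525.9 = 394 kN.
Bearing (1.2 l_c t F_u ≤ 2.4 d t F_u): upper limit = 2.4·30·5·410 / 1000 = 147.6 kN.
  Edge l_c = 45 − 33/2 = 28.5 → r_n = 70.11 kN; interior l_c = 115 − 33 = 82 → r_n = 147.6 kN.
  R_n,bearing = 1·70.11 + 1·147.6 = 217.7 kN → 0.75 × 217.7 = 163 kN.
Bearing governs: 163 kN.

163 kN (bearing governs)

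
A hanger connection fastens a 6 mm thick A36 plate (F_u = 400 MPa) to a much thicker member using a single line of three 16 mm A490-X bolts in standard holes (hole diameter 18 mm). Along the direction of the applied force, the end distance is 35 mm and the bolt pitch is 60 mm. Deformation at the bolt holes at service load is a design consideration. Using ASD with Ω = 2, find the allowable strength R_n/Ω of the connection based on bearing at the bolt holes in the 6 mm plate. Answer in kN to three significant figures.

Per bolt r_n = 1.2 l_c t F_u ≤ 2.4 d t F_u; upper limit = 2.4 × 16 × 6 × 400 / 1000 = 92.16 kN.
Edge bolt: l_c = 35 − 18/2 = 26 mm → 1.2 × 26 × 6 × 400 / 1000 = 74.88 → r_n = 74.88 kN.
Interior bolts: l_c = 60 − 18 = 42 mm → 1.2 × 42 × 6 × 400 / 1000 = 121 → r_n = 92.16 kN.
R_n = 1 × 74.88 + 2 × 92.16 = 259.2 kN.
Allowable strength R_n/Ω = 259.2 / 2 = 130 kN.

130 kN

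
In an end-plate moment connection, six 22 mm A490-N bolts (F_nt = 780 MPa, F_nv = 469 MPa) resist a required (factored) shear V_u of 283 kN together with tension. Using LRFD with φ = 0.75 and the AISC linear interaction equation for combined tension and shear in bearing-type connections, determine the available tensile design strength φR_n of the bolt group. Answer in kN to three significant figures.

1260 kN

A_b = π·22²/4 = 380.1 mm²; f_rv = 283 × 1000 / (6 × 380.1) = 124.1 MPa.
F'_nt = 1.3 F_nt − (F_nt / φF_nv) f_rv = 1.3·780 − (780/(0.75·469))·124.1 = 738.9 MPa, capped at F_nt → F'_nt = 738.9 MPa.
R_n = F'_nt · A_b · n = 738.9 × 380.1 × 6 / 1000 = 1685 kN.
Design strength φR_n = 0.75 × 1685 = 1260 kN.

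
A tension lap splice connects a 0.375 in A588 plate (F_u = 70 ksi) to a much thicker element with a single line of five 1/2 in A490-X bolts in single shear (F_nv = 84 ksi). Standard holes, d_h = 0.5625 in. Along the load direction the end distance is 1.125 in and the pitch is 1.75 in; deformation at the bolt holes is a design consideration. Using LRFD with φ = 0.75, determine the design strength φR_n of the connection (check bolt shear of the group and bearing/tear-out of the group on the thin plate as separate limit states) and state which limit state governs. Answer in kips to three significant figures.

61.9 kips (bolt shear governs)

Bolt shear: A_b = π·0.5²/4 = 0.1963 in²; R_n = 84 × 0.1963 × 5 × 1 = 82.47 kips → 0.75 × 82.47 = 61.9 kips.
Bearing (1.2 l_c t F_u ≤ 2.4 d t F_u): upper limit = 2.4·0.5·0.375·70 = 31.5 kips.
  Edge l_c = 1.125 − 0.5625/2 = 0.8438 → r_n = 26.58 kips; interior l_c = 1.75 − 0.5625 = 1.188 → r_n = 31.5 kips.
  R_n,bearing = 1·26.58 + 4·31.5 = 152.6 kips → 0.75 × 152.6 = 114 kips.
Bolt shear governs: 61.9 kips.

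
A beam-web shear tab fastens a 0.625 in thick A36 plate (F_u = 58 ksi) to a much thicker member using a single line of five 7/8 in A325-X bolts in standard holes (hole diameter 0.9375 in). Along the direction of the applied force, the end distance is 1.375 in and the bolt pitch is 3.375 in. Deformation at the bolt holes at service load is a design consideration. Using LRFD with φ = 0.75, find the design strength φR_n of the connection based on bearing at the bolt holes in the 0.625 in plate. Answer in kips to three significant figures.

258 kips

Per bolt r_n = 1.2 l_c t F_u ≤ 2.4 d t F_u; upper limit = 2.4 × 0.875 × 0.625 × 58 = 76.12 kips.
Edge bolt: l_c = 1.375 − 0.9375/2 = 0.9062 in → 1.2 × 0.9062 × 0.625 × 58 = 39.42 → r_n = 39.42 kips.
Interior bolts: l_c = 3.375 − 0.9375 = 2.438 in → 1.2 × 2.438 × 0.625 × 58 = 106 → r_n = 76.12 kips.
R_n = 1 × 39.42 + 4 × 76.12 = 343.9 kips.
Design strength φR_n = 0.75 × 343.9 = 258 kips.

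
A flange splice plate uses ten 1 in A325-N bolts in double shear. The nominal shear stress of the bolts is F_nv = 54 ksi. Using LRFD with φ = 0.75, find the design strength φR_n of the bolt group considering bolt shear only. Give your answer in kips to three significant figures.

A_b = π × 1² / 4 = 0.7854 in².
R_n = F_nv · A_b · n · n_s = 54 × 0.7854 × 10 × 2 = 848.2 kips.
Design strength φR_n = 0.75 × 848.2 = 636 kips.

636 kips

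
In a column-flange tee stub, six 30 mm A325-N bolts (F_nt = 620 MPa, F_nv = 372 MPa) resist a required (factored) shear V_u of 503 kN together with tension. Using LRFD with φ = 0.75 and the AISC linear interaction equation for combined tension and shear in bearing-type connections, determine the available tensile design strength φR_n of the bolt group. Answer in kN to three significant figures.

A_b = π·30²/4 = 706.9 mm²; f_rv = 503 × 1000 / (6 × 706.9) = 118.6 MPa.
F'_nt = 1.3 F_nt − (F_nt / φF_nv) f_rv = 1.3·620 − (620/(0.75·372))·118.6 = 542.4 MPa, capped at F_nt → F'_nt = 542.4 MPa.
R_n = F'_nt · A_b · n = 542.4 × 706.9 × 6 / 1000 = 2301 kN.
Design strength φR_n = 0.75 × 2301 = 1730 kN.

1730 kN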